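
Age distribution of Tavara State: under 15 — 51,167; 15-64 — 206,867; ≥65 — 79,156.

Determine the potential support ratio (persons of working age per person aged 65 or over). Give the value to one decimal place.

Potential support ratio = 206,867 / 79,156 = 2.6

Potential support ratio: 2.6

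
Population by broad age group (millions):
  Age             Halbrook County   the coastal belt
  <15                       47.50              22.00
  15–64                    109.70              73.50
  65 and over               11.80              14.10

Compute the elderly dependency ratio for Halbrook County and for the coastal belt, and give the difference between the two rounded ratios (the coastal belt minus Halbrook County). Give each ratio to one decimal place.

Halbrook County: 10.8
the coastal belt: 19.2
Difference: +8.4

Halbrook County: 11.80 / 109.70 × 100 = 10.8
the coastal belt: 14.10 / 73.50 × 100 = 19.2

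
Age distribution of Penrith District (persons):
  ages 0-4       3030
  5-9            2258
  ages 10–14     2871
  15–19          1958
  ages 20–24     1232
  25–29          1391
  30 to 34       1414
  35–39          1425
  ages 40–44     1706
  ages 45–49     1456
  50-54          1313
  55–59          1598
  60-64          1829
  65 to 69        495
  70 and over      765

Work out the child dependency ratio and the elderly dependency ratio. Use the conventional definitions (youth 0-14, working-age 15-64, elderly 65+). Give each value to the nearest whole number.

0–14: 3030 + 2258 + 2871 = 8159
15–64: 1958 + 1232 + 1391 + 1414 + 1425 + 1706 + 1456 + 1313 + 1598 + 1829 = 15322
65+: 495 + 765 = 1260
Youth dependency ratio = 8159 / 15322 × 100 = 53
Old-age dependency ratio = 1260 / 15322 × 100 = 8

Youth dependency ratio: 53
Old-age dependency ratio: 8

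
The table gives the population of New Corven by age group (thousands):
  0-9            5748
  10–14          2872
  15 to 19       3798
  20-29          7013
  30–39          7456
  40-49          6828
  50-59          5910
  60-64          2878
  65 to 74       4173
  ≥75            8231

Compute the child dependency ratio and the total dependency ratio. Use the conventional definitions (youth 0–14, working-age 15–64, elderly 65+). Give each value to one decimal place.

Youth dependency ratio: 25.4
Total dependency ratio: 62.0

0–14: 5748 + 2872 = 8620
15–64: 3798 + 7013 + 7456 + 6828 + 5910 + 2878 = 33883
65+: 4173 + 8231 = 12404
Youth dependency ratio = 8620 / 33883 × 100 = 25.4
Total dependency ratio = (8620 + 12404) / 33883 × 100 = 21024 / 33883 × 100 = 62.0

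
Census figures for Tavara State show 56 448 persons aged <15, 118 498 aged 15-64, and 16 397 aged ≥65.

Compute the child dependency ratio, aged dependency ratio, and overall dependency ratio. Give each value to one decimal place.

Youth dependency ratio = 56 448 / 118 498 × 100 = 47.6
Old-age dependency ratio = 16 397 / 118 498 × 100 = 13.8
Total dependency ratio = (56 448 + 16 397) / 118 498 × 100 = 72 845 / 118 498 × 100 = 61.5

Youth dependency ratio: 47.6
Old-age dependency ratio: 13.8
Total dependency ratio: 61.5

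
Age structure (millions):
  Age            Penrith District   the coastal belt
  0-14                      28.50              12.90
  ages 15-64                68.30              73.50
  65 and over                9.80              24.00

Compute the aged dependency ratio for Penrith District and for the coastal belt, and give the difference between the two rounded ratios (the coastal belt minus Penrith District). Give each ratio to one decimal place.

Penrith District: 14.3
the coastal belt: 32.7
Difference: +18.4

Penrith District: 9.80 / 68.30 × 100 = 14.3
the coastal belt: 24.00 / 73.50 × 100 = 32.7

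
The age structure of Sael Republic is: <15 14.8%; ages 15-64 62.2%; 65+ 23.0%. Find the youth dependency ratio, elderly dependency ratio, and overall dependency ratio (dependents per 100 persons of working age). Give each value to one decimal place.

Youth dependency ratio: 23.8
Old-age dependency ratio: 37.0
Total dependency ratio: 60.8

Youth dependency ratio = 14.8 / 62.2 × 100 = 23.8
Old-age dependency ratio = 23.0 / 62.2 × 100 = 37.0
Total dependency ratio = (14.8 + 23.0) / 62.2 × 100 = 37.8 / 62.2 × 100 = 60.8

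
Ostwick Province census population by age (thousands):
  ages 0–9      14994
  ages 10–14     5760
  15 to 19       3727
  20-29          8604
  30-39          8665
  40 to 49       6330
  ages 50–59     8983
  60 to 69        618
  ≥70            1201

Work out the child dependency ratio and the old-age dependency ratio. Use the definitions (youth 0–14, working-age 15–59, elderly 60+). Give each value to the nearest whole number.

0–14: 14994 + 5760 = 20754
15–59: 3727 + 8604 + 8665 + 6330 + 8983 = 36309
60+: 618 + 1201 = 1819
Youth dependency ratio = 20754 / 36309 × 100 = 57
Old-age dependency ratio = 1819 / 36309 × 100 = 5

Youth dependency ratio: 57
Old-age dependency ratio: 5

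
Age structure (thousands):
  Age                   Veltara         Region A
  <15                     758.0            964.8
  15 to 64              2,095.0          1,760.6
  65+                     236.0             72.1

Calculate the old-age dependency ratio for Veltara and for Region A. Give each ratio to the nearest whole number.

Veltara: 236.0 / 2,095.0 × 100 = 11
Region A: 72.1 / 1,760.6 × 100 = 4

Veltara: 11
Region A: 4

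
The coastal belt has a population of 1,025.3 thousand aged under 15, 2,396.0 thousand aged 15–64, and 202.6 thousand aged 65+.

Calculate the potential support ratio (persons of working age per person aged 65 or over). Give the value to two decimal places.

Potential support ratio: 11.83

Potential support ratio = 2,396.0 / 202.6 = 11.83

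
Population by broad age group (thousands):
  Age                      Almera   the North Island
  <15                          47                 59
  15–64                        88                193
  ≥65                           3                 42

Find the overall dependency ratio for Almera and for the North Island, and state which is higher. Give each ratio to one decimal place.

Almera: 56.8
the North Island: 52.3
Higher: Almera

Almera: (47 + 3) / 88 × 100 = 50 / 88 × 100 = 56.8
the North Island: (59 + 42) / 193 × 100 = 101 / 193 × 100 = 52.3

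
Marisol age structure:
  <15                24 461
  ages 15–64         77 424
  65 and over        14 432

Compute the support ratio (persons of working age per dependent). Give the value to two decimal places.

Support ratio: 1.99

Support ratio = 77 424 / (24 461 + 14 432) = 77 424 / 38 893 = 1.99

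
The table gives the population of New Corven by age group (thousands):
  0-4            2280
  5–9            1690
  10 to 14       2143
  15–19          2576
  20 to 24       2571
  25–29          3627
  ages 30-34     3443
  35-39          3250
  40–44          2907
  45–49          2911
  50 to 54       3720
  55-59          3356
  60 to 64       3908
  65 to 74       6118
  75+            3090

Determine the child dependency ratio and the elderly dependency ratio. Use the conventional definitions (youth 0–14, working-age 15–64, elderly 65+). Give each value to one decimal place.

Youth dependency ratio: 18.9
Old-age dependency ratio: 28.5

0–14: 2280 + 1690 + 2143 = 6113
15–64: 2576 + 2571 + 3627 + 3443 + 3250 + 2907 + 2911 + 3720 + 3356 + 3908 = 32269
65+: 6118 + 3090 = 9208
Youth dependency ratio = 6113 / 32269 × 100 = 18.9
Old-age dependency ratio = 9208 / 32269 × 100 = 28.5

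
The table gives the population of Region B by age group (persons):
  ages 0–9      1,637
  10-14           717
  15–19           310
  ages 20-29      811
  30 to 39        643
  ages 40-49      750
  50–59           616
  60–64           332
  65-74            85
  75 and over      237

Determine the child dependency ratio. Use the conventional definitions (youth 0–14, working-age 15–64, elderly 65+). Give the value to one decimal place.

0–14: 1,637 + 717 = 2,354
15–64: 310 + 811 + 643 + 750 + 616 + 332 = 3,462
65+: 85 + 237 = 322
Youth dependency ratio = 2,354 / 3,462 × 100 = 68.0

Youth dependency ratio: 68.0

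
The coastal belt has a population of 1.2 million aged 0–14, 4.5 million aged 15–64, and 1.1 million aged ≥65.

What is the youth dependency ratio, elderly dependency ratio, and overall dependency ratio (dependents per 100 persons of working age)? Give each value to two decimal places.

Youth dependency ratio = 1.2 / 4.5 × 100 = 26.67
Old-age dependency ratio = 1.1 / 4.5 × 100 = 24.44
Total dependency ratio = (1.2 + 1.1) / 4.5 × 100 = 2.3 / 4.5 × 100 = 51.11

Youth dependency ratio: 26.67
Old-age dependency ratio: 24.44
Total dependency ratio: 51.11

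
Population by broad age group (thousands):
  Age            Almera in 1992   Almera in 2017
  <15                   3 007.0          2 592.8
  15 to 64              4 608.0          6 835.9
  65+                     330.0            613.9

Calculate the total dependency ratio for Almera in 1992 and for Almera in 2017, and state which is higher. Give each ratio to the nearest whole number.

Almera in 1992: (3 007.0 + 330.0) / 4 608.0 × 100 = 3 337.0 / 4 608.0 × 100 = 72
Almera in 2017: (2 592.8 + 613.9) / 6 835.9 × 100 = 3 206.7 / 6 835.9 × 100 = 47

Almera in 1992: 72
Almera in 2017: 47
Higher: Almera in 1992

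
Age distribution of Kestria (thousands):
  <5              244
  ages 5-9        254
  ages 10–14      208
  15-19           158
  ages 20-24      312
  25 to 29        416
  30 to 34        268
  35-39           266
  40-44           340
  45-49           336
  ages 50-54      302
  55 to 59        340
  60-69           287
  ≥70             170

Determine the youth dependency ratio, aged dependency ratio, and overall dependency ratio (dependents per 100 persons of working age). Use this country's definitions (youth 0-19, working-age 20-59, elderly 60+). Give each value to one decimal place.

Youth dependency ratio: 33.5
Old-age dependency ratio: 17.7
Total dependency ratio: 51.2

0–19: 244 + 254 + 208 + 158 = 864
20–59: 312 + 416 + 268 + 266 + 340 + 336 + 302 + 340 = 2580
60+: 287 + 170 = 457
Youth dependency ratio = 864 / 2580 × 100 = 33.5
Old-age dependency ratio = 457 / 2580 × 100 = 17.7
Total dependency ratio = (864 + 457) / 2580 × 100 = 1321 / 2580 × 100 = 51.2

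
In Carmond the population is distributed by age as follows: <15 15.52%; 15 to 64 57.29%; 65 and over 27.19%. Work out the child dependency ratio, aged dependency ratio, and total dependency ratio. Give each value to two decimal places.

Youth dependency ratio = 15.52 / 57.29 × 100 = 27.09
Old-age dependency ratio = 27.19 / 57.29 × 100 = 47.46
Total dependency ratio = (15.52 + 27.19) / 57.29 × 100 = 42.71 / 57.29 × 100 = 74.55

Youth dependency ratio: 27.09
Old-age dependency ratio: 47.46
Total dependency ratio: 74.55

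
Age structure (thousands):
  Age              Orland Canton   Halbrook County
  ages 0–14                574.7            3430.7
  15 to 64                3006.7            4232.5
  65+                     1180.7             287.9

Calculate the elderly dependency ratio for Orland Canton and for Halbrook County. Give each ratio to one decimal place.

Orland Canton: 1180.7 / 3006.7 × 100 = 39.3
Halbrook County: 287.9 / 4232.5 × 100 = 6.8

Orland Canton: 39.3
Halbrook County: 6.8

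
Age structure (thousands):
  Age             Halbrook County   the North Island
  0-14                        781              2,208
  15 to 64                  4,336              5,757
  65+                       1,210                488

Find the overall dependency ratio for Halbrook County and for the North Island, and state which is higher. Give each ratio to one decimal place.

Halbrook County: 45.9
the North Island: 46.8
Higher: the North Island

Halbrook County: (781 + 1,210) / 4,336 × 100 = 1,991 / 4,336 × 100 = 45.9
the North Island: (2,208 + 488) / 5,757 × 100 = 2,696 / 5,757 × 100 = 46.8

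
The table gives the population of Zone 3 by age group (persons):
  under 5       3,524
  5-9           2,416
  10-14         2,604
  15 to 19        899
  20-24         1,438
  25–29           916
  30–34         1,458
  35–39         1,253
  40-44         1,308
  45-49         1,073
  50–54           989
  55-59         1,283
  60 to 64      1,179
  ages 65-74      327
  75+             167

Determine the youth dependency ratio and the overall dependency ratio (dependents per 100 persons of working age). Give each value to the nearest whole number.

0–14: 3,524 + 2,416 + 2,604 = 8,544
15–64: 899 + 1,438 + 916 + 1,458 + 1,253 + 1,308 + 1,073 + 989 + 1,283 + 1,179 = 11,796
65+: 327 + 167 = 494
Youth dependency ratio = 8,544 / 11,796 × 100 = 72
Total dependency ratio = (8,544 + 494) / 11,796 × 100 = 9,038 / 11,796 × 100 = 77

Youth dependency ratio: 72
Total dependency ratio: 77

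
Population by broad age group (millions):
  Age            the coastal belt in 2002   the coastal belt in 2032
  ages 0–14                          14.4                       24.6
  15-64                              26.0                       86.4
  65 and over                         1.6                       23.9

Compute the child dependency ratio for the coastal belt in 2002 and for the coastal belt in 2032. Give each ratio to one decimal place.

the coastal belt in 2002: 55.4
the coastal belt in 2032: 28.5

the coastal belt in 2002: 14.4 / 26.0 × 100 = 55.4
the coastal belt in 2032: 24.6 / 86.4 × 100 = 28.5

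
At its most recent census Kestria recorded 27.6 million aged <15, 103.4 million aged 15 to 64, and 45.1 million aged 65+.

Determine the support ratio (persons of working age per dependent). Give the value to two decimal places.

Support ratio = 103.4 / (27.6 + 45.1) = 103.4 / 72.7 = 1.42

Support ratio: 1.42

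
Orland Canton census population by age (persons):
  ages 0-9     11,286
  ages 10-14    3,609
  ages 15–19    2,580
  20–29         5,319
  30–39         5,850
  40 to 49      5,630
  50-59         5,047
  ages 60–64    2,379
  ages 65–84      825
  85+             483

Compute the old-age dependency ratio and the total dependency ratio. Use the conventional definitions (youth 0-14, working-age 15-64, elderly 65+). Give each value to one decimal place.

Old-age dependency ratio: 4.9
Total dependency ratio: 60.4

0–14: 11,286 + 3,609 = 14,895
15–64: 2,580 + 5,319 + 5,850 + 5,630 + 5,047 + 2,379 = 26,805
65+: 825 + 483 = 1,308
Old-age dependency ratio = 1,308 / 26,805 × 100 = 4.9
Total dependency ratio = (14,895 + 1,308) / 26,805 × 100 = 16,203 / 26,805 × 100 = 60.4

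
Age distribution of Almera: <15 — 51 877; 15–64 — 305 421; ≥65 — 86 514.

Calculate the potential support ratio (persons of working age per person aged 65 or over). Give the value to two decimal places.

Potential support ratio = 305 421 / 86 514 = 3.53

Potential support ratio: 3.53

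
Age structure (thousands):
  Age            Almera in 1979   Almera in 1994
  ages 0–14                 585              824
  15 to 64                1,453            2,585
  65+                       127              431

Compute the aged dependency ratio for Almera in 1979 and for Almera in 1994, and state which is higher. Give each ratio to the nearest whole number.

Almera in 1979: 9
Almera in 1994: 17
Higher: Almera in 1994

Almera in 1979: 127 / 1,453 × 100 = 9
Almera in 1994: 431 / 2,585 × 100 = 17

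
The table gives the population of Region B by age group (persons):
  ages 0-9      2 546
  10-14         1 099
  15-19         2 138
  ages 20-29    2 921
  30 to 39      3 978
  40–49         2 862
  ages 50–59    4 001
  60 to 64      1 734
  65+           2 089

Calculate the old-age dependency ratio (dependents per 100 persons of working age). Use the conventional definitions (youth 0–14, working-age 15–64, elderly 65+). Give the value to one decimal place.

Old-age dependency ratio: 11.8

0–14: 2 546 + 1 099 = 3 645
15–64: 2 138 + 2 921 + 3 978 + 2 862 + 4 001 + 1 734 = 17 634
65+: 2 089
Old-age dependency ratio = 2 089 / 17 634 × 100 = 11.8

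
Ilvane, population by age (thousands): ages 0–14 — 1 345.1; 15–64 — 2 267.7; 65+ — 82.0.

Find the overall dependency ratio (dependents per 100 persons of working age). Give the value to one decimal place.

Total dependency ratio = (1 345.1 + 82.0) / 2 267.7 × 100 = 1 427.1 / 2 267.7 × 100 = 62.9

Total dependency ratio: 62.9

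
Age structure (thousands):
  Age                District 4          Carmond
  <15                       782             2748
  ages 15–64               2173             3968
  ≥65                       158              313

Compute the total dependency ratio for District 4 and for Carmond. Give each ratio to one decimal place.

District 4: (782 + 158) / 2173 × 100 = 940 / 2173 × 100 = 43.3
Carmond: (2748 + 313) / 3968 × 100 = 3061 / 3968 × 100 = 77.1

District 4: 43.3
Carmond: 77.1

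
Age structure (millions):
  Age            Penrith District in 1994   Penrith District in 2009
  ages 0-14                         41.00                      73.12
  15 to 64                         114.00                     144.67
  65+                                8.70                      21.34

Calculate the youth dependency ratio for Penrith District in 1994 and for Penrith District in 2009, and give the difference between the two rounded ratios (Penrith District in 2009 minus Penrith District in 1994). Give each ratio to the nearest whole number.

Penrith District in 1994: 36
Penrith District in 2009: 51
Difference: +15

Penrith District in 1994: 41.00 / 114.00 × 100 = 36
Penrith District in 2009: 73.12 / 144.67 × 100 = 51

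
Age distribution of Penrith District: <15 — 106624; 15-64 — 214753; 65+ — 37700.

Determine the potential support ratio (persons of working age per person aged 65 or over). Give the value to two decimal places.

Potential support ratio: 5.70

Potential support ratio = 214753 / 37700 = 5.70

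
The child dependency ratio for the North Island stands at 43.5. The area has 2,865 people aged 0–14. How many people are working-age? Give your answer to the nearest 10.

Working-age: 6,590

Youth dependency ratio = youth / working-age × 100
43.5 = 2,865 / W × 100
⇒ 6,590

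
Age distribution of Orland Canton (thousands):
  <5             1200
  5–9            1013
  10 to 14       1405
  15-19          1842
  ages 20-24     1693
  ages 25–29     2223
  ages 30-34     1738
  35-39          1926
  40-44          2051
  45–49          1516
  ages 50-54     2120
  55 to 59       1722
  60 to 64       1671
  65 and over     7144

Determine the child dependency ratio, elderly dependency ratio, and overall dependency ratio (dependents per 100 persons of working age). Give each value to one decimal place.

0–14: 1200 + 1013 + 1405 = 3618
15–64: 1842 + 1693 + 2223 + 1738 + 1926 + 2051 + 1516 + 2120 + 1722 + 1671 = 18502
65+: 7144
Youth dependency ratio = 3618 / 18502 × 100 = 19.6
Old-age dependency ratio = 7144 / 18502 × 100 = 38.6
Total dependency ratio = (3618 + 7144) / 18502 × 100 = 10762 / 18502 × 100 = 58.2

Youth dependency ratio: 19.6
Old-age dependency ratio: 38.6
Total dependency ratio: 58.2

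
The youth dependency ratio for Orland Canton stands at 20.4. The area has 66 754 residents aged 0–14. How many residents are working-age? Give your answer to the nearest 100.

Youth dependency ratio = youth / working-age × 100
20.4 = 66 754 / W × 100
⇒ 327 200

Working-age: 327 200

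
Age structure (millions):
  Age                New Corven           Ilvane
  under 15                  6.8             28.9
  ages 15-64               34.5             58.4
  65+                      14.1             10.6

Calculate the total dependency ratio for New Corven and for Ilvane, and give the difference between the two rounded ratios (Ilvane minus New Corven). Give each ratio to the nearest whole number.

New Corven: 61
Ilvane: 68
Difference: +7

New Corven: (6.8 + 14.1) / 34.5 × 100 = 20.9 / 34.5 × 100 = 61
Ilvane: (28.9 + 10.6) / 58.4 × 100 = 39.5 / 58.4 × 100 = 68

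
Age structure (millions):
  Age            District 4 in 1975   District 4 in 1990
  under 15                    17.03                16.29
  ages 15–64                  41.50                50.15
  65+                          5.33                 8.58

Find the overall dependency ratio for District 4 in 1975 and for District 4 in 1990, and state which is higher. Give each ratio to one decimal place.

District 4 in 1975: (17.03 + 5.33) / 41.50 × 100 = 22.36 / 41.50 × 100 = 53.9
District 4 in 1990: (16.29 + 8.58) / 50.15 × 100 = 24.87 / 50.15 × 100 = 49.6

District 4 in 1975: 53.9
District 4 in 1990: 49.6
Higher: District 4 in 1975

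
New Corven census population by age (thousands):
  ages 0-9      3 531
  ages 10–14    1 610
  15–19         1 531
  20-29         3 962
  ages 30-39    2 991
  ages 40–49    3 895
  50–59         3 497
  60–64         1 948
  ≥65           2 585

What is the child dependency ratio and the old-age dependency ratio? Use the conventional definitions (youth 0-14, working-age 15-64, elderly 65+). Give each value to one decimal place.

0–14: 3 531 + 1 610 = 5 141
15–64: 1 531 + 3 962 + 2 991 + 3 895 + 3 497 + 1 948 = 17 824
65+: 2 585
Youth dependency ratio = 5 141 / 17 824 × 100 = 28.8
Old-age dependency ratio = 2 585 / 17 824 × 100 = 14.5

Youth dependency ratio: 28.8
Old-age dependency ratio: 14.5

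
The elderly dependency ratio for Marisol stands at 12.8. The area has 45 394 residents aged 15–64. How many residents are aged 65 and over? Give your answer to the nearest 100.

Aged 65 and over: 5 800

Old-age dependency ratio = elderly / working-age × 100
12.8 = E / 45 394 × 100
⇒ 5 800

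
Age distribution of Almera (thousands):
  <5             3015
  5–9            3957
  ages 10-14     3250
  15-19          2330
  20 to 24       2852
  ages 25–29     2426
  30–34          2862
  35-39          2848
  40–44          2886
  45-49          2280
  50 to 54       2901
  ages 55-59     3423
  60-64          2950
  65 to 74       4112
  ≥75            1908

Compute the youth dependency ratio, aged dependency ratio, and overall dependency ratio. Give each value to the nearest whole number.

0–14: 3015 + 3957 + 3250 = 10222
15–64: 2330 + 2852 + 2426 + 2862 + 2848 + 2886 + 2280 + 2901 + 3423 + 2950 = 27758
65+: 4112 + 1908 = 6020
Youth dependency ratio = 10222 / 27758 × 100 = 37
Old-age dependency ratio = 6020 / 27758 × 100 = 22
Total dependency ratio = (10222 + 6020) / 27758 × 100 = 16242 / 27758 × 100 = 59

Youth dependency ratio: 37
Old-age dependency ratio: 22
Total dependency ratio: 59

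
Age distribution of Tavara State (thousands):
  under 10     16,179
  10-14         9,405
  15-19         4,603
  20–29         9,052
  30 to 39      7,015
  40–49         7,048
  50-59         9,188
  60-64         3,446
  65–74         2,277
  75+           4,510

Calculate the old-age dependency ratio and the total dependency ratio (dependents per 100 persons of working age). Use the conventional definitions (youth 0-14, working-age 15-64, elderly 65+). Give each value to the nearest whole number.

Old-age dependency ratio: 17
Total dependency ratio: 80

0–14: 16,179 + 9,405 = 25,584
15–64: 4,603 + 9,052 + 7,015 + 7,048 + 9,188 + 3,446 = 40,352
65+: 2,277 + 4,510 = 6,787
Old-age dependency ratio = 6,787 / 40,352 × 100 = 17
Total dependency ratio = (25,584 + 6,787) / 40,352 × 100 = 32,371 / 40,352 × 100 = 80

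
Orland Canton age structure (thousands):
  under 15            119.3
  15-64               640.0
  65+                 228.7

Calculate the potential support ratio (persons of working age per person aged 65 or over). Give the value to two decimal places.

Potential support ratio = 640.0 / 228.7 = 2.80

Potential support ratio: 2.80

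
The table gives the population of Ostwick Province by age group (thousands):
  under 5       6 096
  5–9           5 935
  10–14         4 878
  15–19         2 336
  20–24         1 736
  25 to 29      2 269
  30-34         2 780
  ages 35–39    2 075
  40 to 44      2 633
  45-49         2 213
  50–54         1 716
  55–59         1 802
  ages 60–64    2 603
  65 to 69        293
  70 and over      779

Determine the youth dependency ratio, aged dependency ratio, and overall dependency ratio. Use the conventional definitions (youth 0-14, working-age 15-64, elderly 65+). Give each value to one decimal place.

0–14: 6 096 + 5 935 + 4 878 = 16 909
15–64: 2 336 + 1 736 + 2 269 + 2 780 + 2 075 + 2 633 + 2 213 + 1 716 + 1 802 + 2 603 = 22 163
65+: 293 + 779 = 1 072
Youth dependency ratio = 16 909 / 22 163 × 100 = 76.3
Old-age dependency ratio = 1 072 / 22 163 × 100 = 4.8
Total dependency ratio = (16 909 + 1 072) / 22 163 × 100 = 17 981 / 22 163 × 100 = 81.1

Youth dependency ratio: 76.3
Old-age dependency ratio: 4.8
Total dependency ratio: 81.1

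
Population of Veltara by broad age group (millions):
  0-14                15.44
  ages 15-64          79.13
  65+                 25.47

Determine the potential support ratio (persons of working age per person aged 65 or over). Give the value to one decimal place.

Potential support ratio = 79.13 / 25.47 = 3.1

Potential support ratio: 3.1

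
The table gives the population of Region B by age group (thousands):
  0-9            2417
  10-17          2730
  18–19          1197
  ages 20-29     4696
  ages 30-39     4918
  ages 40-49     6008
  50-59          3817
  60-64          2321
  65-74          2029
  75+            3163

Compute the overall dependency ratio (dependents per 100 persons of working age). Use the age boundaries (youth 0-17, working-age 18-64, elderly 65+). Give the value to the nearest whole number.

Total dependency ratio: 45

0–17: 2417 + 2730 = 5147
18–64: 1197 + 4696 + 4918 + 6008 + 3817 + 2321 = 22957
65+: 2029 + 3163 = 5192
Total dependency ratio = (5147 + 5192) / 22957 × 100 = 10339 / 22957 × 100 = 45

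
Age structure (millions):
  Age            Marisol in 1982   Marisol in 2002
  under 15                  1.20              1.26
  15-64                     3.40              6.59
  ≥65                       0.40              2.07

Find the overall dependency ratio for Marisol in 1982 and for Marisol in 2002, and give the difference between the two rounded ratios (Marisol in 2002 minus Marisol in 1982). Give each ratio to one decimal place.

Marisol in 1982: (1.20 + 0.40) / 3.40 × 100 = 1.60 / 3.40 × 100 = 47.1
Marisol in 2002: (1.26 + 2.07) / 6.59 × 100 = 3.33 / 6.59 × 100 = 50.5

Marisol in 1982: 47.1
Marisol in 2002: 50.5
Difference: +3.4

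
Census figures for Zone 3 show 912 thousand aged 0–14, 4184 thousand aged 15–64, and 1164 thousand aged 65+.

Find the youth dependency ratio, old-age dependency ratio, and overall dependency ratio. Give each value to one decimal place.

Youth dependency ratio: 21.8
Old-age dependency ratio: 27.8
Total dependency ratio: 49.6

Youth dependency ratio = 912 / 4184 × 100 = 21.8
Old-age dependency ratio = 1164 / 4184 × 100 = 27.8
Total dependency ratio = (912 + 1164) / 4184 × 100 = 2076 / 4184 × 100 = 49.6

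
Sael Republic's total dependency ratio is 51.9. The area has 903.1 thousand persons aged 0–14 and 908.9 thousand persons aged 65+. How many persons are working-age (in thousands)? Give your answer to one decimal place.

Working-age: 3491.3

Total dependency ratio = (youth + elderly) / working-age × 100
51.9 = (903.1 + 908.9) / W × 100
⇒ 3491.3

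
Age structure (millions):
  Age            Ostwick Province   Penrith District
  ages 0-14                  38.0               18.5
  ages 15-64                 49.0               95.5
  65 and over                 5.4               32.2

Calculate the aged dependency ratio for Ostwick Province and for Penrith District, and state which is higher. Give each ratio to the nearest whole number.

Ostwick Province: 11
Penrith District: 34
Higher: Penrith District

Ostwick Province: 5.4 / 49.0 × 100 = 11
Penrith District: 32.2 / 95.5 × 100 = 34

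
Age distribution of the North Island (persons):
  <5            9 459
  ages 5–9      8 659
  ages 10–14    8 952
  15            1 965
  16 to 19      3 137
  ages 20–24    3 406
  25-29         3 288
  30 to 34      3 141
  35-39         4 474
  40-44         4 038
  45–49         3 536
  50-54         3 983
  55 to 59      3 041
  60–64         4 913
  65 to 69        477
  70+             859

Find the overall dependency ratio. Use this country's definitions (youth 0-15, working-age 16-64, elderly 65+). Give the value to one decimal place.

Total dependency ratio: 82.2

0–15: 9 459 + 8 659 + 8 952 + 1 965 = 29 035
16–64: 3 137 + 3 406 + 3 288 + 3 141 + 4 474 + 4 038 + 3 536 + 3 983 + 3 041 + 4 913 = 36 957
65+: 477 + 859 = 1 336
Total dependency ratio = (29 035 + 1 336) / 36 957 × 100 = 30 371 / 36 957 × 100 = 82.2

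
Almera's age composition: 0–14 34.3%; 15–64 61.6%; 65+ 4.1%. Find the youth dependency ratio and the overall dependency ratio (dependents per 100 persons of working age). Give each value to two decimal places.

Youth dependency ratio: 55.68
Total dependency ratio: 62.34

Youth dependency ratio = 34.3 / 61.6 × 100 = 55.68
Total dependency ratio = (34.3 + 4.1) / 61.6 × 100 = 38.4 / 61.6 × 100 = 62.34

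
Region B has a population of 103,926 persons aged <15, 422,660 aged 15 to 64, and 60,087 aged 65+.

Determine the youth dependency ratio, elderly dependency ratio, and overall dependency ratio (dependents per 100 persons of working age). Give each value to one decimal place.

Youth dependency ratio = 103,926 / 422,660 × 100 = 24.6
Old-age dependency ratio = 60,087 / 422,660 × 100 = 14.2
Total dependency ratio = (103,926 + 60,087) / 422,660 × 100 = 164,013 / 422,660 × 100 = 38.8

Youth dependency ratio: 24.6
Old-age dependency ratio: 14.2
Total dependency ratio: 38.8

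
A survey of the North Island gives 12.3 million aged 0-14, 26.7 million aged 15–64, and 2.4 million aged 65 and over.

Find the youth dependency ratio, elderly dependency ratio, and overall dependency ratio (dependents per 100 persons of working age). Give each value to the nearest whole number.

Youth dependency ratio = 12.3 / 26.7 × 100 = 46
Old-age dependency ratio = 2.4 / 26.7 × 100 = 9
Total dependency ratio = (12.3 + 2.4) / 26.7 × 100 = 14.7 / 26.7 × 100 = 55

Youth dependency ratio: 46
Old-age dependency ratio: 9
Total dependency ratio: 55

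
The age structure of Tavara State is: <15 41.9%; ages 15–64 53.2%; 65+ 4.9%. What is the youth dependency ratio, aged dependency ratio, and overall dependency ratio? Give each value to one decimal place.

Youth dependency ratio: 78.8
Old-age dependency ratio: 9.2
Total dependency ratio: 88.0

Youth dependency ratio = 41.9 / 53.2 × 100 = 78.8
Old-age dependency ratio = 4.9 / 53.2 × 100 = 9.2
Total dependency ratio = (41.9 + 4.9) / 53.2 × 100 = 46.8 / 53.2 × 100 = 88.0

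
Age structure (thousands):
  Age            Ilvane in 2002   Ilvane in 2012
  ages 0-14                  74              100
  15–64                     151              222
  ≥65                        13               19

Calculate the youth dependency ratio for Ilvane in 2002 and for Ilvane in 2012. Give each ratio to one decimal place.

Ilvane in 2002: 74 / 151 × 100 = 49.0
Ilvane in 2012: 100 / 222 × 100 = 45.0

Ilvane in 2002: 49.0
Ilvane in 2012: 45.0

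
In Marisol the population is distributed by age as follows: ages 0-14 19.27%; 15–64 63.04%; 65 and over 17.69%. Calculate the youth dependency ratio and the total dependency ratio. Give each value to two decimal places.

Youth dependency ratio = 19.27 / 63.04 × 100 = 30.57
Total dependency ratio = (19.27 + 17.69) / 63.04 × 100 = 36.96 / 63.04 × 100 = 58.63

Youth dependency ratio: 30.57
Total dependency ratio: 58.63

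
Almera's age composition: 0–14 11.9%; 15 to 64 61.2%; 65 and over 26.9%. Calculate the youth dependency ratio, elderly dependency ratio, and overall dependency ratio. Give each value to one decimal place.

Youth dependency ratio: 19.4
Old-age dependency ratio: 44.0
Total dependency ratio: 63.4

Youth dependency ratio = 11.9 / 61.2 × 100 = 19.4
Old-age dependency ratio = 26.9 / 61.2 × 100 = 44.0
Total dependency ratio = (11.9 + 26.9) / 61.2 × 100 = 38.8 / 61.2 × 100 = 63.4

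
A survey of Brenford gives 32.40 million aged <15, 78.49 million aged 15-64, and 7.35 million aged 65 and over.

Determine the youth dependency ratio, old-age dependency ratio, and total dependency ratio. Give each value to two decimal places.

Youth dependency ratio = 32.40 / 78.49 × 100 = 41.28
Old-age dependency ratio = 7.35 / 78.49 × 100 = 9.36
Total dependency ratio = (32.40 + 7.35) / 78.49 × 100 = 39.75 / 78.49 × 100 = 50.64

Youth dependency ratio: 41.28
Old-age dependency ratio: 9.36
Total dependency ratio: 50.64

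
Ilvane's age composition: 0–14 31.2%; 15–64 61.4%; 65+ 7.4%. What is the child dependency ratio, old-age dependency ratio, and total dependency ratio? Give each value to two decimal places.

Youth dependency ratio: 50.81
Old-age dependency ratio: 12.05
Total dependency ratio: 62.87

Youth dependency ratio = 31.2 / 61.4 × 100 = 50.81
Old-age dependency ratio = 7.4 / 61.4 × 100 = 12.05
Total dependency ratio = (31.2 + 7.4) / 61.4 × 100 = 38.6 / 61.4 × 100 = 62.87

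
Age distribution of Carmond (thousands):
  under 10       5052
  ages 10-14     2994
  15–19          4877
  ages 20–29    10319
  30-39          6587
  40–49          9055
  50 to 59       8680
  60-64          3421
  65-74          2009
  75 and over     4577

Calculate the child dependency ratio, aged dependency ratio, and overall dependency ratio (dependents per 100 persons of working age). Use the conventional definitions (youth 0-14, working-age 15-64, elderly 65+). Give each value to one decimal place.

0–14: 5052 + 2994 = 8046
15–64: 4877 + 10319 + 6587 + 9055 + 8680 + 3421 = 42939
65+: 2009 + 4577 = 6586
Youth dependency ratio = 8046 / 42939 × 100 = 18.7
Old-age dependency ratio = 6586 / 42939 × 100 = 15.3
Total dependency ratio = (8046 + 6586) / 42939 × 100 = 14632 / 42939 × 100 = 34.1

Youth dependency ratio: 18.7
Old-age dependency ratio: 15.3
Total dependency ratio: 34.1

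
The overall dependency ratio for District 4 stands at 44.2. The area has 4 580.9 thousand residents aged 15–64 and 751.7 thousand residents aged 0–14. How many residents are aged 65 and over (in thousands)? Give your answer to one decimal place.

Total dependency ratio = (youth + elderly) / working-age × 100
44.2 = (751.7 + E) / 4 580.9 × 100
⇒ 1 273.1

Aged 65 and over: 1 273.1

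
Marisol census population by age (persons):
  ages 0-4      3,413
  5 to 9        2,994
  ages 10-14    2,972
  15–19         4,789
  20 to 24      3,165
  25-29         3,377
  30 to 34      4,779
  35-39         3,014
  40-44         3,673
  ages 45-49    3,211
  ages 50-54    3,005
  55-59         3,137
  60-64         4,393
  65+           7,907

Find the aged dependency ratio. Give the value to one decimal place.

0–14: 3,413 + 2,994 + 2,972 = 9,379
15–64: 4,789 + 3,165 + 3,377 + 4,779 + 3,014 + 3,673 + 3,211 + 3,005 + 3,137 + 4,393 = 36,543
65+: 7,907
Old-age dependency ratio = 7,907 / 36,543 × 100 = 21.6

Old-age dependency ratio: 21.6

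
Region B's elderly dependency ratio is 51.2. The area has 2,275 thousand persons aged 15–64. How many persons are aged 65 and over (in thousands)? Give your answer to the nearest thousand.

Aged 65 and over: 1,165

Old-age dependency ratio = elderly / working-age × 100
51.2 = E / 2,275 × 100
⇒ 1,165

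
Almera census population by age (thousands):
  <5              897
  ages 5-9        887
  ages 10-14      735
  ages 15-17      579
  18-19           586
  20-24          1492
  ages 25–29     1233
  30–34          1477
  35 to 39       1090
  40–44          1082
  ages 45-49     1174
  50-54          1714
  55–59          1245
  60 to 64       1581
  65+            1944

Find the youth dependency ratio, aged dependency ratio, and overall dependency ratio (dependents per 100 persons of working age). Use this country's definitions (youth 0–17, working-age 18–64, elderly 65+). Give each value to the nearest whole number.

0–17: 897 + 887 + 735 + 579 = 3098
18–64: 586 + 1492 + 1233 + 1477 + 1090 + 1082 + 1174 + 1714 + 1245 + 1581 = 12674
65+: 1944
Youth dependency ratio = 3098 / 12674 × 100 = 24
Old-age dependency ratio = 1944 / 12674 × 100 = 15
Total dependency ratio = (3098 + 1944) / 12674 × 100 = 5042 / 12674 × 100 = 40

Youth dependency ratio: 24
Old-age dependency ratio: 15
Total dependency ratio: 40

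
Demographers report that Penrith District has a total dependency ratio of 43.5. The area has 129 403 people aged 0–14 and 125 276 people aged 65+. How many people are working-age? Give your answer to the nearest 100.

Total dependency ratio = (youth + elderly) / working-age × 100
43.5 = (129 403 + 125 276) / W × 100
⇒ 585 500

Working-age: 585 500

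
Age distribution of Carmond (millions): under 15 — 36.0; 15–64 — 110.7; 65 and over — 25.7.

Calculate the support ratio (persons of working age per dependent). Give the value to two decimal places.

Support ratio = 110.7 / (36.0 + 25.7) = 110.7 / 61.7 = 1.79

Support ratio: 1.79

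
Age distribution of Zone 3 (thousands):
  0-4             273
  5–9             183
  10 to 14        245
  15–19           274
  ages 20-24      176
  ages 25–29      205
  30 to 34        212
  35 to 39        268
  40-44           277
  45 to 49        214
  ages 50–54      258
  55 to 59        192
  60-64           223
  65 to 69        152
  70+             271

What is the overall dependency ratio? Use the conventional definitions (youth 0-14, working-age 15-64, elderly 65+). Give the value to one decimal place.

0–14: 273 + 183 + 245 = 701
15–64: 274 + 176 + 205 + 212 + 268 + 277 + 214 + 258 + 192 + 223 = 2299
65+: 152 + 271 = 423
Total dependency ratio = (701 + 423) / 2299 × 100 = 1124 / 2299 × 100 = 48.9

Total dependency ratio: 48.9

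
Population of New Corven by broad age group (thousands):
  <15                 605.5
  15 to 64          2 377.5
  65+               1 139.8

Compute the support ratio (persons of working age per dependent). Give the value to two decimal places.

Support ratio: 1.36

Support ratio = 2 377.5 / (605.5 + 1 139.8) = 2 377.5 / 1 745.3 = 1.36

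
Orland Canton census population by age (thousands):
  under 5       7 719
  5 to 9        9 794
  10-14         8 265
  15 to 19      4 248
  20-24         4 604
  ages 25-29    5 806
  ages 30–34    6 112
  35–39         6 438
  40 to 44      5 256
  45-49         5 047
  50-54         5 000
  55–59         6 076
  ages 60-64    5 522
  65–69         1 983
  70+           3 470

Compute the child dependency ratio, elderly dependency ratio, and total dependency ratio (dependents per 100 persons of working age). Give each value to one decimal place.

0–14: 7 719 + 9 794 + 8 265 = 25 778
15–64: 4 248 + 4 604 + 5 806 + 6 112 + 6 438 + 5 256 + 5 047 + 5 000 + 6 076 + 5 522 = 54 109
65+: 1 983 + 3 470 = 5 453
Youth dependency ratio = 25 778 / 54 109 × 100 = 47.6
Old-age dependency ratio = 5 453 / 54 109 × 100 = 10.1
Total dependency ratio = (25 778 + 5 453) / 54 109 × 100 = 31 231 / 54 109 × 100 = 57.7

Youth dependency ratio: 47.6
Old-age dependency ratio: 10.1
Total dependency ratio: 57.7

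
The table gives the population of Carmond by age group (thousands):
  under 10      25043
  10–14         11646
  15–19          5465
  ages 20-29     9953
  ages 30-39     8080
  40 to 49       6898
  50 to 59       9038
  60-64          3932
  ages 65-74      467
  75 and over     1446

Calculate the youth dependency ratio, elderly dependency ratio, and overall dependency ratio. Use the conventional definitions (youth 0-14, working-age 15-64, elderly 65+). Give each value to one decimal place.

Youth dependency ratio: 84.6
Old-age dependency ratio: 4.4
Total dependency ratio: 89.0

0–14: 25043 + 11646 = 36689
15–64: 5465 + 9953 + 8080 + 6898 + 9038 + 3932 = 43366
65+: 467 + 1446 = 1913
Youth dependency ratio = 36689 / 43366 × 100 = 84.6
Old-age dependency ratio = 1913 / 43366 × 100 = 4.4
Total dependency ratio = (36689 + 1913) / 43366 × 100 = 38602 / 43366 × 100 = 89.0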